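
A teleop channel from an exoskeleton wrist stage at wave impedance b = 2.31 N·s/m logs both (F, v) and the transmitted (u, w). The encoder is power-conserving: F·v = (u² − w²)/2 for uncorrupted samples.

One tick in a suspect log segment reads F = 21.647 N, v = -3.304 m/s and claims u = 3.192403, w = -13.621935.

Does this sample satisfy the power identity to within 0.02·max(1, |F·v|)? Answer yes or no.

F·v = 21.647×(-3.304) = -71.521688 W.
(u² − w²)/2 = (10.191437 − 185.557113)/2 = -87.682838 W.
|Δ| = 16.161150;  2% of max(1, |F·v|) = 1.430434.

no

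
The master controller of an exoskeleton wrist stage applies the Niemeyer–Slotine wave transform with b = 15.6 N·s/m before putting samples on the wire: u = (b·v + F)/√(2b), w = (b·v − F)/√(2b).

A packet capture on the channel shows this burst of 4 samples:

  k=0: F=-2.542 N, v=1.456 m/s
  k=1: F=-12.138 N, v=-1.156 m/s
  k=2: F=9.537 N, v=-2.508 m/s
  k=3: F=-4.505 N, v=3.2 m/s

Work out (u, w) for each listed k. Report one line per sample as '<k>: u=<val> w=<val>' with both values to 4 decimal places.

k=0: b·v=15.6×1.456=22.7136; √(2b)=5.5857; u=(22.7136+(-2.542))/5.5857=3.6113, w=(22.7136−(-2.542))/5.5857=4.5215
k=1: b·v=15.6×(-1.156)=-18.0336; √(2b)=5.5857; u=(-18.0336+(-12.138))/5.5857=-5.4016, w=(-18.0336−(-12.138))/5.5857=-1.0555
k=2: b·v=15.6×(-2.508)=-39.1248; √(2b)=5.5857; u=(-39.1248+9.537)/5.5857=-5.2971, w=(-39.1248−9.537)/5.5857=-8.7119
k=3: b·v=15.6×3.2=49.9200; √(2b)=5.5857; u=(49.9200+(-4.505))/5.5857=8.1306, w=(49.9200−(-4.505))/5.5857=9.7436

0: u=3.6113 w=4.5215
1: u=-5.4016 w=-1.0555
2: u=-5.2971 w=-8.7119
3: u=8.1306 w=9.7436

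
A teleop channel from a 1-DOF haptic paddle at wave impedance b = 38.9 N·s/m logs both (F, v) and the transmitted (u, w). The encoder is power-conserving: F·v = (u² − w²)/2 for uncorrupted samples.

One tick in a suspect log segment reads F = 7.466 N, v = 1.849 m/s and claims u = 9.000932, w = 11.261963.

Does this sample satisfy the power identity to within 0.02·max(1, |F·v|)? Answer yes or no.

F·v = 7.466×1.849 = 13.804634 W.
(u² − w²)/2 = (81.016777 − 126.831811)/2 = -22.907517 W.
|Δ| = 36.712151;  2% of max(1, |F·v|) = 0.276093.

no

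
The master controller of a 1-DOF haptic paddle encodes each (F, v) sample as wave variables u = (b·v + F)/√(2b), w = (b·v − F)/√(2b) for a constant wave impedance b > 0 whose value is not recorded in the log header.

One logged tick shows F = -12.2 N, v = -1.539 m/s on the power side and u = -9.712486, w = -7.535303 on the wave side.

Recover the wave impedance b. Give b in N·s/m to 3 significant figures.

b = 62.8 N·s/m

u + w = -17.247789;  u + w = √(2b)·v, so √(2b) = -17.247789/(-1.539) = 11.207140.
b = (√(2b))²/2 = 125.599995/2 = 62.799997.
(Check via u − w = 2F/√(2b): u − w = -2.177183, 2F/√(2b) = -2.177183.)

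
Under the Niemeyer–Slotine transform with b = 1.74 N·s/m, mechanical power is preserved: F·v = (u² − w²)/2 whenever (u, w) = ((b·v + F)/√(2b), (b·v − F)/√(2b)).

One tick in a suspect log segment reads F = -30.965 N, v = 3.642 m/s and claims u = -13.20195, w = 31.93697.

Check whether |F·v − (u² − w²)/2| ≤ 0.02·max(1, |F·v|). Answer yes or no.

F·v = (-30.965)×3.642 = -112.7745 W.
(u² − w²)/2 = (174.2915 − 1019.9701)/2 = -422.8393 W.
|Δ| = 310.0648;  2% of max(1, |F·v|) = 2.2555.

no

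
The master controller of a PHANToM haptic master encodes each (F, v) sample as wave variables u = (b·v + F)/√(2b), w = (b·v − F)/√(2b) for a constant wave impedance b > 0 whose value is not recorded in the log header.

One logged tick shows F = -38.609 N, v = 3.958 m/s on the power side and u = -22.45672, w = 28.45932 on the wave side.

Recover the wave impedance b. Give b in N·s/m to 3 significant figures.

b = 1.15 N·s/m

u + w = 6.0026;  u + w = √(2b)·v, so √(2b) = 6.0026/3.958 = 1.5166.
b = (√(2b))²/2 = 2.3000/2 = 1.1500.
(Check via u − w = 2F/√(2b): u − w = -50.9160, 2F/√(2b) = -50.9161.)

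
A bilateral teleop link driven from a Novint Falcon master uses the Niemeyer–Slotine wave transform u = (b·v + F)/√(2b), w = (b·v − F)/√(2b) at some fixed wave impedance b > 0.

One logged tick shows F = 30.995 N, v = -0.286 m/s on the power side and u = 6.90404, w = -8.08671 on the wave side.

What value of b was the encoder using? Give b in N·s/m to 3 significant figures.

u + w = -1.18267;  u + w = √(2b)·v, so √(2b) = -1.18267/(-0.286) = 4.13521.
b = (√(2b))²/2 = 17.09996/2 = 8.54998.
(Check via u − w = 2F/√(2b): u − w = 14.99075, 2F/√(2b) = 14.99078.)

b = 8.55 N·s/m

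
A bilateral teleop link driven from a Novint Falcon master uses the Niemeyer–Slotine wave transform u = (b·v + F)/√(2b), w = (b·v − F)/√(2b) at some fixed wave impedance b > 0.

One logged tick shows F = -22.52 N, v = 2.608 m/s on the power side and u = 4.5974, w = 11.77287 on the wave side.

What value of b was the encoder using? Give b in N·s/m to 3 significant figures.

u + w = 16.37027;  u + w = √(2b)·v, so √(2b) = 16.37027/2.608 = 6.27694.
b = (√(2b))²/2 = 39.40003/2 = 19.70001.
(Check via u − w = 2F/√(2b): u − w = -7.17547, 2F/√(2b) = -7.17547.)

b = 19.7 N·s/m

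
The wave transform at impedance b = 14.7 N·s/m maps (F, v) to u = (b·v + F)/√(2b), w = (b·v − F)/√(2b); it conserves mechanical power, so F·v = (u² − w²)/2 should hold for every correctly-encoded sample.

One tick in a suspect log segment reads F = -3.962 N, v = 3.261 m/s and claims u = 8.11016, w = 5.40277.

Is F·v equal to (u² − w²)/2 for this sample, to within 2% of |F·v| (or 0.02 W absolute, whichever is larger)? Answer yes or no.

F·v = (-3.962)×3.261 = -12.9201 W.
(u² − w²)/2 = (65.7747 − 29.1899)/2 = 18.2924 W.
|Δ| = 31.2125;  2% of max(1, |F·v|) = 0.2584.

no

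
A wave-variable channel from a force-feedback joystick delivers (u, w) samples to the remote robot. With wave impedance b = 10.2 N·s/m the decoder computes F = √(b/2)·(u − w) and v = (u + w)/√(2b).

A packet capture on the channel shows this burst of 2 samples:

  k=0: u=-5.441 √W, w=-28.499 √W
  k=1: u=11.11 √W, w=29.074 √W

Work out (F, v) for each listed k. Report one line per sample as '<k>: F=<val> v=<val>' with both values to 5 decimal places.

k=0: u−w=23.05800, u+w=-33.94000; √(b/2)=2.25832, √(2b)=4.51664; F=2.25832×23.058=52.07230, v=-33.94000/4.51664=-7.51444
k=1: u−w=-17.96400, u+w=40.18400; √(b/2)=2.25832, √(2b)=4.51664; F=2.25832×(-17.964)=-40.56842, v=40.18400/4.51664=8.89689

0: F=52.07230 v=-7.51444
1: F=-40.56842 v=8.89689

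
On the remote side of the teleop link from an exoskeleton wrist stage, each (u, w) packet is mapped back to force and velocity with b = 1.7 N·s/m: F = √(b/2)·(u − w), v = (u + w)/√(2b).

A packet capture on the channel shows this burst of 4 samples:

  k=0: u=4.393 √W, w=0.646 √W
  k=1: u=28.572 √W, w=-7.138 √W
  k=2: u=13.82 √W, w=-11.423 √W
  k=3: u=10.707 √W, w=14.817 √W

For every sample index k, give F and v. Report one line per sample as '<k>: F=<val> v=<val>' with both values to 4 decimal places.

0: F=3.4546 v=2.7328
1: F=32.9230 v=11.6242
2: F=23.2729 v=1.3000
3: F=-3.7892 v=13.8423

k=0: u−w=3.7470, u+w=5.0390; √(b/2)=0.9220, √(2b)=1.8439; F=0.9220×3.747=3.4546, v=5.0390/1.8439=2.7328
k=1: u−w=35.7100, u+w=21.4340; √(b/2)=0.9220, √(2b)=1.8439; F=0.9220×35.71=32.9230, v=21.4340/1.8439=11.6242
k=2: u−w=25.2430, u+w=2.3970; √(b/2)=0.9220, √(2b)=1.8439; F=0.9220×25.243=23.2729, v=2.3970/1.8439=1.3000
k=3: u−w=-4.1100, u+w=25.5240; √(b/2)=0.9220, √(2b)=1.8439; F=0.9220×(-4.11)=-3.7892, v=25.5240/1.8439=13.8423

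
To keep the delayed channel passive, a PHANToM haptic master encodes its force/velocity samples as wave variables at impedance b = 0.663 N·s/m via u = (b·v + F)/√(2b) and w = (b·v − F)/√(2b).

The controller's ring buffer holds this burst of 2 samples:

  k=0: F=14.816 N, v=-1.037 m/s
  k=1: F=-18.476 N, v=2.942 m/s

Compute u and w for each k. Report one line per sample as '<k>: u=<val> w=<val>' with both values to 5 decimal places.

k=0: b·v=0.663×(-1.037)=-0.68753; √(2b)=1.15152; u=(-0.68753+14.816)/1.15152=12.26940, w=(-0.68753−14.816)/1.15152=-13.46353
k=1: b·v=0.663×2.942=1.95055; √(2b)=1.15152; u=(1.95055+(-18.476))/1.15152=-14.35098, w=(1.95055−(-18.476))/1.15152=17.73876

0: u=12.26940 w=-13.46353
1: u=-14.35098 w=17.73876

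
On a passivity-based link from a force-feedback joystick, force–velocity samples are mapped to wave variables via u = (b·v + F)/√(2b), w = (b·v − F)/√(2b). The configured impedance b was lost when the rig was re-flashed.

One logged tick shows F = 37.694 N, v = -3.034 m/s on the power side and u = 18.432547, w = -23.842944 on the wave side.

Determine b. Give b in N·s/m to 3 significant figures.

b = 1.59 N·s/m

u + w = -5.410397;  u + w = √(2b)·v, so √(2b) = -5.410397/(-3.034) = 1.783255.
b = (√(2b))²/2 = 3.180000/2 = 1.590000.
(Check via u − w = 2F/√(2b): u − w = 42.275491, 2F/√(2b) = 42.275491.)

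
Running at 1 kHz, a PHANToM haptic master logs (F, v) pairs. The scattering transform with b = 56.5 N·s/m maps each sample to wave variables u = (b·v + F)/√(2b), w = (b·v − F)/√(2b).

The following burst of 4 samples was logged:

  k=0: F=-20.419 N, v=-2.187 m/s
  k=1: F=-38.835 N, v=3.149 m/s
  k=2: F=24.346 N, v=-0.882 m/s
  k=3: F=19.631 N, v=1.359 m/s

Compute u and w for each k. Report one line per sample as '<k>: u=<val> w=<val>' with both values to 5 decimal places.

k=0: b·v=56.5×(-2.187)=-123.56550; √(2b)=10.63015; u=(-123.56550+(-20.419))/10.63015=-13.54492, w=(-123.56550−(-20.419))/10.63015=-9.70321
k=1: b·v=56.5×3.149=177.91850; √(2b)=10.63015; u=(177.91850+(-38.835))/10.63015=13.08388, w=(177.91850−(-38.835))/10.63015=20.39045
k=2: b·v=56.5×(-0.882)=-49.83300; √(2b)=10.63015; u=(-49.83300+24.346)/10.63015=-2.39762, w=(-49.83300−24.346)/10.63015=-6.97817
k=3: b·v=56.5×1.359=76.78350; √(2b)=10.63015; u=(76.78350+19.631)/10.63015=9.06991, w=(76.78350−19.631)/10.63015=5.37645

0: u=-13.54492 w=-9.70321
1: u=13.08388 w=20.39045
2: u=-2.39762 w=-6.97817
3: u=9.06991 w=5.37645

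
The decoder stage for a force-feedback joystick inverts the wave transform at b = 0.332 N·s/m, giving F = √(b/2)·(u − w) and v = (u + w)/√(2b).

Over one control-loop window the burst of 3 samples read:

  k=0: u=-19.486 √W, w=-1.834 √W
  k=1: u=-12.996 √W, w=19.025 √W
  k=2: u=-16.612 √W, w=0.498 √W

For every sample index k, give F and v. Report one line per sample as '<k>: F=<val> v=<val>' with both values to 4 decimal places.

k=0: u−w=-17.6520, u+w=-21.3200; √(b/2)=0.4074, √(2b)=0.8149; F=0.4074×(-17.652)=-7.1920, v=-21.3200/0.8149=-26.1639
k=1: u−w=-32.0210, u+w=6.0290; √(b/2)=0.4074, √(2b)=0.8149; F=0.4074×(-32.021)=-13.0463, v=6.0290/0.8149=7.3988
k=2: u−w=-17.1100, u+w=-16.1140; √(b/2)=0.4074, √(2b)=0.8149; F=0.4074×(-17.11)=-6.9711, v=-16.1140/0.8149=-19.7751

0: F=-7.1920 v=-26.1639
1: F=-13.0463 v=7.3988
2: F=-6.9711 v=-19.7751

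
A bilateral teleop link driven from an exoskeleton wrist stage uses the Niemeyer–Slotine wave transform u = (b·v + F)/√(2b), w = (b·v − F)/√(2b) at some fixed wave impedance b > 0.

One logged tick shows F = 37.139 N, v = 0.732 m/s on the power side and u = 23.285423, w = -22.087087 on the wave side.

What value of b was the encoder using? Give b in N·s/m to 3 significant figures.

b = 1.34 N·s/m

u + w = 1.198336;  u + w = √(2b)·v, so √(2b) = 1.198336/0.732 = 1.637071.
b = (√(2b))²/2 = 2.680002/2 = 1.340001.
(Check via u − w = 2F/√(2b): u − w = 45.372510, 2F/√(2b) = 45.372497.)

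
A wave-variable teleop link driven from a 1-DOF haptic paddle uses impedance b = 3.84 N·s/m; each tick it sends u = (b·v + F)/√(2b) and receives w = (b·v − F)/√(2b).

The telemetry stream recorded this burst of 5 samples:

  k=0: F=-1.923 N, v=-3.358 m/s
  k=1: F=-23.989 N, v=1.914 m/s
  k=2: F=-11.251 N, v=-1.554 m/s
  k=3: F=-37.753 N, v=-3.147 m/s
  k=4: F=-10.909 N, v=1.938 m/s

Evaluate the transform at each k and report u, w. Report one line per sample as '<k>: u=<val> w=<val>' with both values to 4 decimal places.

0: u=-5.3469 w=-3.9591
1: u=-6.0042 w=11.3084
2: u=-6.2131 w=1.9066
3: u=-17.9836 w=9.2623
4: u=-1.2511 w=6.6218

k=0: b·v=3.84×(-3.358)=-12.8947; √(2b)=2.7713; u=(-12.8947+(-1.923))/2.7713=-5.3469, w=(-12.8947−(-1.923))/2.7713=-3.9591
k=1: b·v=3.84×1.914=7.3498; √(2b)=2.7713; u=(7.3498+(-23.989))/2.7713=-6.0042, w=(7.3498−(-23.989))/2.7713=11.3084
k=2: b·v=3.84×(-1.554)=-5.9674; √(2b)=2.7713; u=(-5.9674+(-11.251))/2.7713=-6.2131, w=(-5.9674−(-11.251))/2.7713=1.9066
k=3: b·v=3.84×(-3.147)=-12.0845; √(2b)=2.7713; u=(-12.0845+(-37.753))/2.7713=-17.9836, w=(-12.0845−(-37.753))/2.7713=9.2623
k=4: b·v=3.84×1.938=7.4419; √(2b)=2.7713; u=(7.4419+(-10.909))/2.7713=-1.2511, w=(7.4419−(-10.909))/2.7713=6.6218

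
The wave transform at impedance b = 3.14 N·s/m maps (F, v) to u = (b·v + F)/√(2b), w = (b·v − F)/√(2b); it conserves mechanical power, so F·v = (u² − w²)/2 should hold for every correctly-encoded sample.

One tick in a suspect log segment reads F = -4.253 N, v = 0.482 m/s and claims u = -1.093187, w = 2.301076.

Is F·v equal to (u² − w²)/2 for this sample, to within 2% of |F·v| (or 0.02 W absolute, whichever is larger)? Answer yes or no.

yes

F·v = (-4.253)×0.482 = -2.049946 W.
(u² − w²)/2 = (1.195058 − 5.294951)/2 = -2.049946 W.
|Δ| = 0.000000;  2% of max(1, |F·v|) = 0.040999.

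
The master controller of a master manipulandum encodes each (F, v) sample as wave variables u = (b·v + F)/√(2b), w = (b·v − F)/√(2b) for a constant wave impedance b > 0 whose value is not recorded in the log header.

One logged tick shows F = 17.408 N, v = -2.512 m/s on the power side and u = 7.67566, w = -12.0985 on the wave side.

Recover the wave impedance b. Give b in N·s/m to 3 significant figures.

u + w = -4.4228;  u + w = √(2b)·v, so √(2b) = -4.4228/(-2.512) = 1.7607.
b = (√(2b))²/2 = 3.1000/2 = 1.5500.
(Check via u − w = 2F/√(2b): u − w = 19.7742, 2F/√(2b) = 19.7741.)

b = 1.55 N·s/m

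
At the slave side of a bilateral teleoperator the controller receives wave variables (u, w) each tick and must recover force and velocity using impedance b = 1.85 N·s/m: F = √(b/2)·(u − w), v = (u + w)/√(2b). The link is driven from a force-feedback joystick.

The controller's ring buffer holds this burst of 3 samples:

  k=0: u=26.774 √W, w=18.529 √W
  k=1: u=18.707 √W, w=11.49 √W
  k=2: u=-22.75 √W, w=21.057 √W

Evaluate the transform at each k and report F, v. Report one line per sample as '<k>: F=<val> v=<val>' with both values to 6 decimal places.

k=0: u−w=8.245000, u+w=45.303000; √(b/2)=0.961769, √(2b)=1.923538; F=0.961769×8.245=7.929787, v=45.303000/1.923538=23.551908
k=1: u−w=7.217000, u+w=30.197000; √(b/2)=0.961769, √(2b)=1.923538; F=0.961769×7.217=6.941088, v=30.197000/1.923538=15.698673
k=2: u−w=-43.807000, u+w=-1.693000; √(b/2)=0.961769, √(2b)=1.923538; F=0.961769×(-43.807)=-42.132223, v=-1.693000/1.923538=-0.880149

0: F=7.929787 v=23.551908
1: F=6.941088 v=15.698673
2: F=-42.132223 v=-0.880149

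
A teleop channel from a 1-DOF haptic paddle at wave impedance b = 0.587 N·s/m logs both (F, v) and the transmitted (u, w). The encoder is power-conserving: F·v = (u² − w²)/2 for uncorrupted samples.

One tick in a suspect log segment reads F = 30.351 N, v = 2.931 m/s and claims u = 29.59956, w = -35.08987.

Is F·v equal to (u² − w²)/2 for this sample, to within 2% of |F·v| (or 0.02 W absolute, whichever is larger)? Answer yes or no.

F·v = 30.351×2.931 = 88.9588 W.
(u² − w²)/2 = (876.1340 − 1231.2990)/2 = -177.5825 W.
|Δ| = 266.5413;  2% of max(1, |F·v|) = 1.7792.

no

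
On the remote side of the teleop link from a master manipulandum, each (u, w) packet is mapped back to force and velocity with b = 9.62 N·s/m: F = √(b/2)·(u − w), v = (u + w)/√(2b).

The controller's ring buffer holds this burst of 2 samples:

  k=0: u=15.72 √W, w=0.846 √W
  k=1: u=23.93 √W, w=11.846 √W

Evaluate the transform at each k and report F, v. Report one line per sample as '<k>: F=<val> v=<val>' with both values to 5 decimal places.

0: F=32.62123 v=3.77672
1: F=26.50228 v=8.15623

k=0: u−w=14.87400, u+w=16.56600; √(b/2)=2.19317, √(2b)=4.38634; F=2.19317×14.874=32.62123, v=16.56600/4.38634=3.77672
k=1: u−w=12.08400, u+w=35.77600; √(b/2)=2.19317, √(2b)=4.38634; F=2.19317×12.084=26.50228, v=35.77600/4.38634=8.15623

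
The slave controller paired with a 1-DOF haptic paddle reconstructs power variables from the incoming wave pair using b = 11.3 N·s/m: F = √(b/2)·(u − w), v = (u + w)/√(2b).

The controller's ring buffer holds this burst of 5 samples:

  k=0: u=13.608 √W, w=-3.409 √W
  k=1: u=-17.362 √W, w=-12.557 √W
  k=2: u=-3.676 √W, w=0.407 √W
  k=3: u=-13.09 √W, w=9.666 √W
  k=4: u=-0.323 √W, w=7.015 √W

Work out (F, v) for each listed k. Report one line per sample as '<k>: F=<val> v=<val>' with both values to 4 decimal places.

k=0: u−w=17.0170, u+w=10.1990; √(b/2)=2.3770, √(2b)=4.7539; F=2.3770×17.017=40.4489, v=10.1990/4.7539=2.1454
k=1: u−w=-4.8050, u+w=-29.9190; √(b/2)=2.3770, √(2b)=4.7539; F=2.3770×(-4.805)=-11.4214, v=-29.9190/4.7539=-6.2935
k=2: u−w=-4.0830, u+w=-3.2690; √(b/2)=2.3770, √(2b)=4.7539; F=2.3770×(-4.083)=-9.7052, v=-3.2690/4.7539=-0.6876
k=3: u−w=-22.7560, u+w=-3.4240; √(b/2)=2.3770, √(2b)=4.7539; F=2.3770×(-22.756)=-54.0904, v=-3.4240/4.7539=-0.7202
k=4: u−w=-7.3380, u+w=6.6920; √(b/2)=2.3770, √(2b)=4.7539; F=2.3770×(-7.338)=-17.4422, v=6.6920/4.7539=1.4077

0: F=40.4489 v=2.1454
1: F=-11.4214 v=-6.2935
2: F=-9.7052 v=-0.6876
3: F=-54.0904 v=-0.7202
4: F=-17.4422 v=1.4077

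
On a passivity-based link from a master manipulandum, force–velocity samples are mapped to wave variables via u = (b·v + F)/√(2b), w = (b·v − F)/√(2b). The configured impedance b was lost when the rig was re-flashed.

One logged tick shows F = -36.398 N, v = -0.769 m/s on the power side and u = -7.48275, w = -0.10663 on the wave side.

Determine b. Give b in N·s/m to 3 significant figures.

b = 48.7 N·s/m

u + w = -7.5894;  u + w = √(2b)·v, so √(2b) = -7.5894/(-0.769) = 9.8692.
b = (√(2b))²/2 = 97.4002/2 = 48.7001.
(Check via u − w = 2F/√(2b): u − w = -7.3761, 2F/√(2b) = -7.3761.)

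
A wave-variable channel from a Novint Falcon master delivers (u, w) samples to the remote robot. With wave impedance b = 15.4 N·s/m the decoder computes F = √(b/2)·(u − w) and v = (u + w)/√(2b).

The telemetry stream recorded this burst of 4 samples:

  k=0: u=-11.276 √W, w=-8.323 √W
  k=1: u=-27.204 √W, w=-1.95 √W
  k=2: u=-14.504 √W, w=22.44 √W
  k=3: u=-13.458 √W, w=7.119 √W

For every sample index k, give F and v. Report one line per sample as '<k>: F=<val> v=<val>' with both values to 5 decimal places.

k=0: u−w=-2.95300, u+w=-19.59900; √(b/2)=2.77489, √(2b)=5.54977; F=2.77489×(-2.953)=-8.19424, v=-19.59900/5.54977=-3.53149
k=1: u−w=-25.25400, u+w=-29.15400; √(b/2)=2.77489, √(2b)=5.54977; F=2.77489×(-25.254)=-70.07701, v=-29.15400/5.54977=-5.25319
k=2: u−w=-36.94400, u+w=7.93600; √(b/2)=2.77489, √(2b)=5.54977; F=2.77489×(-36.944)=-102.51544, v=7.93600/5.54977=1.42997
k=3: u−w=-20.57700, u+w=-6.33900; √(b/2)=2.77489, √(2b)=5.54977; F=2.77489×(-20.577)=-57.09886, v=-6.33900/5.54977=-1.14221

0: F=-8.19424 v=-3.53149
1: F=-70.07701 v=-5.25319
2: F=-102.51544 v=1.42997
3: F=-57.09886 v=-1.14221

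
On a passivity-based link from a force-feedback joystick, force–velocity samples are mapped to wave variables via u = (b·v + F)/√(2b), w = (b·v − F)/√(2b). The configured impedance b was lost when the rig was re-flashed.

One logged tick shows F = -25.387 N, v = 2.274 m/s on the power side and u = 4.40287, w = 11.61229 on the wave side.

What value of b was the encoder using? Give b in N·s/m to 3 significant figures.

u + w = 16.01516;  u + w = √(2b)·v, so √(2b) = 16.01516/2.274 = 7.04273.
b = (√(2b))²/2 = 49.60000/2 = 24.80000.
(Check via u − w = 2F/√(2b): u − w = -7.20942, 2F/√(2b) = -7.20942.)

b = 24.8 N·s/m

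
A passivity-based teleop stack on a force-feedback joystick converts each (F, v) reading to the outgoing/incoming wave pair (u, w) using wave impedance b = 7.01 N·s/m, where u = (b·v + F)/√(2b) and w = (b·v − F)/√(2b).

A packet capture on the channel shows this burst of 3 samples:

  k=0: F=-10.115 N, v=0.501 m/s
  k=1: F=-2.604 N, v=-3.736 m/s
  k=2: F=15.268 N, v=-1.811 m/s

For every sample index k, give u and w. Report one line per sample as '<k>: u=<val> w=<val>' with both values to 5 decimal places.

k=0: b·v=7.01×0.501=3.51201; √(2b)=3.74433; u=(3.51201+(-10.115))/3.74433=-1.76346, w=(3.51201−(-10.115))/3.74433=3.63937
k=1: b·v=7.01×(-3.736)=-26.18936; √(2b)=3.74433; u=(-26.18936+(-2.604))/3.74433=-7.68986, w=(-26.18936−(-2.604))/3.74433=-6.29895
k=2: b·v=7.01×(-1.811)=-12.69511; √(2b)=3.74433; u=(-12.69511+15.268)/3.74433=0.68714, w=(-12.69511−15.268)/3.74433=-7.46812

0: u=-1.76346 w=3.63937
1: u=-7.68986 w=-6.29895
2: u=0.68714 w=-7.46812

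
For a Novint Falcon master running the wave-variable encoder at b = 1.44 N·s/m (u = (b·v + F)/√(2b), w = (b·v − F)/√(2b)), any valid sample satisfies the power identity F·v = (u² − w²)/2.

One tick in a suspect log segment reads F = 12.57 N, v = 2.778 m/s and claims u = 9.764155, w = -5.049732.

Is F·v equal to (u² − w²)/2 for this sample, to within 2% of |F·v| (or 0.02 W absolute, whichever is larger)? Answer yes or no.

yes

F·v = 12.57×2.778 = 34.919460 W.
(u² − w²)/2 = (95.338723 − 25.499793)/2 = 34.919465 W.
|Δ| = 0.000005;  2% of max(1, |F·v|) = 0.698389.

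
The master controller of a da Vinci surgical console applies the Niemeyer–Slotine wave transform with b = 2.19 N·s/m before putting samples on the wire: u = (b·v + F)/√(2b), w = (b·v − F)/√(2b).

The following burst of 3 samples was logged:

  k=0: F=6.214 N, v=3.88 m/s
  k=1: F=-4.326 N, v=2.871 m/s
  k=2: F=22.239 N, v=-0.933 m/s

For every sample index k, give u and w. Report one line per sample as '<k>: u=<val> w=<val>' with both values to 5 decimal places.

0: u=7.02928 w=1.09096
1: u=0.93724 w=5.07132
2: u=9.64989 w=-11.60252

k=0: b·v=2.19×3.88=8.49720; √(2b)=2.09284; u=(8.49720+6.214)/2.09284=7.02928, w=(8.49720−6.214)/2.09284=1.09096
k=1: b·v=2.19×2.871=6.28749; √(2b)=2.09284; u=(6.28749+(-4.326))/2.09284=0.93724, w=(6.28749−(-4.326))/2.09284=5.07132
k=2: b·v=2.19×(-0.933)=-2.04327; √(2b)=2.09284; u=(-2.04327+22.239)/2.09284=9.64989, w=(-2.04327−22.239)/2.09284=-11.60252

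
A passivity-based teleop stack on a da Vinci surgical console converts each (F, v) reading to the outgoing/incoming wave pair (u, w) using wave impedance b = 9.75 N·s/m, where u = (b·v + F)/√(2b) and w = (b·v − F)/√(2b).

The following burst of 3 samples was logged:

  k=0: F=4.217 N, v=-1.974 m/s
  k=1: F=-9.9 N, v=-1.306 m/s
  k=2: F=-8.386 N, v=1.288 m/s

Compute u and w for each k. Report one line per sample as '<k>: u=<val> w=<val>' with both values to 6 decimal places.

0: u=-3.403512 w=-5.313436
1: u=-5.125478 w=-0.641661
2: u=0.944772 w=4.742882

k=0: b·v=9.75×(-1.974)=-19.246500; √(2b)=4.415880; u=(-19.246500+4.217)/4.415880=-3.403512, w=(-19.246500−4.217)/4.415880=-5.313436
k=1: b·v=9.75×(-1.306)=-12.733500; √(2b)=4.415880; u=(-12.733500+(-9.9))/4.415880=-5.125478, w=(-12.733500−(-9.9))/4.415880=-0.641661
k=2: b·v=9.75×1.288=12.558000; √(2b)=4.415880; u=(12.558000+(-8.386))/4.415880=0.944772, w=(12.558000−(-8.386))/4.415880=4.742882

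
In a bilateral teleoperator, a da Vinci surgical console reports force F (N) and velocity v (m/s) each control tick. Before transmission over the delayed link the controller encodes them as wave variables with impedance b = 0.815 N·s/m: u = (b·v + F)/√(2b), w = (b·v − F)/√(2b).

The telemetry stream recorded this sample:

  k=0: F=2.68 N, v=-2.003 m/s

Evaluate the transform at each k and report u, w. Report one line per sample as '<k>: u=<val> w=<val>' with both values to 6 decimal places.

k=0: b·v=0.815×(-2.003)=-1.632445; √(2b)=1.276715; u=(-1.632445+2.68)/1.276715=0.820508, w=(-1.632445−2.68)/1.276715=-3.377768

0: u=0.820508 w=-3.377768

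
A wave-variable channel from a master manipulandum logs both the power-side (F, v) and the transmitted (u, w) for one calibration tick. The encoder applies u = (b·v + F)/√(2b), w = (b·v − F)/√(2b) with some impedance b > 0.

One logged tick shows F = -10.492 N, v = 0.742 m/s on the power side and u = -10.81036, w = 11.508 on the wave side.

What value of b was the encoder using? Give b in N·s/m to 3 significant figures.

b = 0.442 N·s/m

u + w = 0.69764;  u + w = √(2b)·v, so √(2b) = 0.69764/0.742 = 0.94022.
b = (√(2b))²/2 = 0.88401/2 = 0.44200.
(Check via u − w = 2F/√(2b): u − w = -22.31836, 2F/√(2b) = -22.31828.)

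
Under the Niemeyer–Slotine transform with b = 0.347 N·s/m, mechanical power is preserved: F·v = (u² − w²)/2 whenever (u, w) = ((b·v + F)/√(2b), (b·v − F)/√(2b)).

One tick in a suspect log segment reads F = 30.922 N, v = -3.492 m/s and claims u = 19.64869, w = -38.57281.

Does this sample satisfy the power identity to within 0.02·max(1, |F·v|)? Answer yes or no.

F·v = 30.922×(-3.492) = -107.97962 W.
(u² − w²)/2 = (386.07102 − 1487.86167)/2 = -550.89533 W.
|Δ| = 442.91570;  2% of max(1, |F·v|) = 2.15959.

no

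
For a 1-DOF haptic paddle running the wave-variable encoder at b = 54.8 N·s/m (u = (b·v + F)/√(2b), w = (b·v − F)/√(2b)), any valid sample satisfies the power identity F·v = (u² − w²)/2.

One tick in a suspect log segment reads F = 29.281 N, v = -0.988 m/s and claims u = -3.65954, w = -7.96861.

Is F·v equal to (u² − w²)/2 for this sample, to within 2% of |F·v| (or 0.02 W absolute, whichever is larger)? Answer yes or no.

no

F·v = 29.281×(-0.988) = -28.92963 W.
(u² − w²)/2 = (13.39223 − 63.49875)/2 = -25.05326 W.
|Δ| = 3.87637;  2% of max(1, |F·v|) = 0.57859.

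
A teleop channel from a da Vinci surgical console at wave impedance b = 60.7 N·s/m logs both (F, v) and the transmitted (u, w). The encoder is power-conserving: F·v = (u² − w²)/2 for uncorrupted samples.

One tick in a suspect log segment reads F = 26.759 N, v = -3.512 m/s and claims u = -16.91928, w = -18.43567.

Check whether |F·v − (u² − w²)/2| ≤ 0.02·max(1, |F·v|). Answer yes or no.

F·v = 26.759×(-3.512) = -93.97761 W.
(u² − w²)/2 = (286.26204 − 339.87393)/2 = -26.80595 W.
|Δ| = 67.17166;  2% of max(1, |F·v|) = 1.87955.

no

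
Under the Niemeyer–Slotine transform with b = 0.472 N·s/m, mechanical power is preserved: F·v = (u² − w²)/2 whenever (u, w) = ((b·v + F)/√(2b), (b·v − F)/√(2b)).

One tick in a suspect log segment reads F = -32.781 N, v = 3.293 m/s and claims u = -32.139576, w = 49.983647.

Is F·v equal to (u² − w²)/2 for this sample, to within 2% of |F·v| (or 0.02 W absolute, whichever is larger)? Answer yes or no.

no

F·v = (-32.781)×3.293 = -107.947833 W.
(u² − w²)/2 = (1032.952345 − 2498.364967)/2 = -732.706311 W.
|Δ| = 624.758478;  2% of max(1, |F·v|) = 2.158957.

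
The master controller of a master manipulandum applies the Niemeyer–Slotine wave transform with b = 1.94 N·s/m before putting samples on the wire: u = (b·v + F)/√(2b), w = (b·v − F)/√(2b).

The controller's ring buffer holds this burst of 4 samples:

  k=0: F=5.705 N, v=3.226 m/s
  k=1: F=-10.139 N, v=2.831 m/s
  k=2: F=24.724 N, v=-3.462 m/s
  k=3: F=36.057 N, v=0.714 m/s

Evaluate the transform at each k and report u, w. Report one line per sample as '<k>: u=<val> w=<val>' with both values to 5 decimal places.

0: u=6.07352 w=0.28097
1: u=-2.35909 w=7.93551
2: u=9.14203 w=-15.96138
3: u=19.00838 w=-17.60196

k=0: b·v=1.94×3.226=6.25844; √(2b)=1.96977; u=(6.25844+5.705)/1.96977=6.07352, w=(6.25844−5.705)/1.96977=0.28097
k=1: b·v=1.94×2.831=5.49214; √(2b)=1.96977; u=(5.49214+(-10.139))/1.96977=-2.35909, w=(5.49214−(-10.139))/1.96977=7.93551
k=2: b·v=1.94×(-3.462)=-6.71628; √(2b)=1.96977; u=(-6.71628+24.724)/1.96977=9.14203, w=(-6.71628−24.724)/1.96977=-15.96138
k=3: b·v=1.94×0.714=1.38516; √(2b)=1.96977; u=(1.38516+36.057)/1.96977=19.00838, w=(1.38516−36.057)/1.96977=-17.60196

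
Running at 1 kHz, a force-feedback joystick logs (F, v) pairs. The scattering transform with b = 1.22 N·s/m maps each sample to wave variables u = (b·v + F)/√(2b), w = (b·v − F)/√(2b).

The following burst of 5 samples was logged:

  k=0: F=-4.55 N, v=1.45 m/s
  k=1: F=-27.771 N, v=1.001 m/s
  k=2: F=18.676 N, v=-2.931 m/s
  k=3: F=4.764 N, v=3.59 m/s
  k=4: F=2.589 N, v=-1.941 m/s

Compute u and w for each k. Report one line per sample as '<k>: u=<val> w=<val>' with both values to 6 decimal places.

0: u=-1.780353 w=4.045325
1: u=-16.996755 w=18.560367
2: u=9.666900 w=-14.245268
3: u=5.853718 w=-0.245959
4: u=0.141468 w=-3.173407

k=0: b·v=1.22×1.45=1.769000; √(2b)=1.562050; u=(1.769000+(-4.55))/1.562050=-1.780353, w=(1.769000−(-4.55))/1.562050=4.045325
k=1: b·v=1.22×1.001=1.221220; √(2b)=1.562050; u=(1.221220+(-27.771))/1.562050=-16.996755, w=(1.221220−(-27.771))/1.562050=18.560367
k=2: b·v=1.22×(-2.931)=-3.575820; √(2b)=1.562050; u=(-3.575820+18.676)/1.562050=9.666900, w=(-3.575820−18.676)/1.562050=-14.245268
k=3: b·v=1.22×3.59=4.379800; √(2b)=1.562050; u=(4.379800+4.764)/1.562050=5.853718, w=(4.379800−4.764)/1.562050=-0.245959
k=4: b·v=1.22×(-1.941)=-2.368020; √(2b)=1.562050; u=(-2.368020+2.589)/1.562050=0.141468, w=(-2.368020−2.589)/1.562050=-3.173407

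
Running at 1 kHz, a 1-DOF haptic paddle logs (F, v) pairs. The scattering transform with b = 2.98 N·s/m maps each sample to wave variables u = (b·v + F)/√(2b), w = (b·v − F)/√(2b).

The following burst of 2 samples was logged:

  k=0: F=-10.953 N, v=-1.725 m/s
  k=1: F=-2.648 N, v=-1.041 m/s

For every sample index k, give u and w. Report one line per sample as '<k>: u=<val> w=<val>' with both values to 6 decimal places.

0: u=-6.592154 w=2.380893
1: u=-2.355366 w=-0.186039

k=0: b·v=2.98×(-1.725)=-5.140500; √(2b)=2.441311; u=(-5.140500+(-10.953))/2.441311=-6.592154, w=(-5.140500−(-10.953))/2.441311=2.380893
k=1: b·v=2.98×(-1.041)=-3.102180; √(2b)=2.441311; u=(-3.102180+(-2.648))/2.441311=-2.355366, w=(-3.102180−(-2.648))/2.441311=-0.186039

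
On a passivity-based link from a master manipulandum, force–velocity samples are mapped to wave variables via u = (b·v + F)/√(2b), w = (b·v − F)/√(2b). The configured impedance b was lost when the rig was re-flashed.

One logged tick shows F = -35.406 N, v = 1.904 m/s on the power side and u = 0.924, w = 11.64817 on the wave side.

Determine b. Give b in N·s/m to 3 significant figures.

b = 21.8 N·s/m

u + w = 12.57217;  u + w = √(2b)·v, so √(2b) = 12.57217/1.904 = 6.60303.
b = (√(2b))²/2 = 43.60001/2 = 21.80001.
(Check via u − w = 2F/√(2b): u − w = -10.72417, 2F/√(2b) = -10.72417.)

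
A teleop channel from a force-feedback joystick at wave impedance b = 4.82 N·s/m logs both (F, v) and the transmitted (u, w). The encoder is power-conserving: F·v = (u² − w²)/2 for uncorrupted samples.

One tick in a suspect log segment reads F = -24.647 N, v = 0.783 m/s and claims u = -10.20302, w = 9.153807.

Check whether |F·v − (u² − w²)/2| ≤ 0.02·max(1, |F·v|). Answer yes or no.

F·v = (-24.647)×0.783 = -19.298601 W.
(u² − w²)/2 = (104.101617 − 83.792183)/2 = 10.154717 W.
|Δ| = 29.453318;  2% of max(1, |F·v|) = 0.385972.

no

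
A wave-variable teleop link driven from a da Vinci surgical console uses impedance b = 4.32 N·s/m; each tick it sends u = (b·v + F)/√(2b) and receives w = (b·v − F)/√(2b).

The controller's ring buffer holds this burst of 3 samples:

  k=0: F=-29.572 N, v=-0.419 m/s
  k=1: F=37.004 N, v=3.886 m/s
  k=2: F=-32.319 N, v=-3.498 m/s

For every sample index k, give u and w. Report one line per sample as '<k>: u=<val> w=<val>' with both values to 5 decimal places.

0: u=-10.67640 w=9.44480
1: u=18.30025 w=-6.87779
2: u=-16.13614 w=5.85416

k=0: b·v=4.32×(-0.419)=-1.81008; √(2b)=2.93939; u=(-1.81008+(-29.572))/2.93939=-10.67640, w=(-1.81008−(-29.572))/2.93939=9.44480
k=1: b·v=4.32×3.886=16.78752; √(2b)=2.93939; u=(16.78752+37.004)/2.93939=18.30025, w=(16.78752−37.004)/2.93939=-6.87779
k=2: b·v=4.32×(-3.498)=-15.11136; √(2b)=2.93939; u=(-15.11136+(-32.319))/2.93939=-16.13614, w=(-15.11136−(-32.319))/2.93939=5.85416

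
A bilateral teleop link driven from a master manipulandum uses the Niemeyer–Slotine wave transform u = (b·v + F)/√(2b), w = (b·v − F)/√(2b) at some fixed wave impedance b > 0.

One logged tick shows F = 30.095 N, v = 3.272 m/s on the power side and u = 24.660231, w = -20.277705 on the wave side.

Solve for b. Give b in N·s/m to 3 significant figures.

b = 0.897 N·s/m

u + w = 4.382526;  u + w = √(2b)·v, so √(2b) = 4.382526/3.272 = 1.339403.
b = (√(2b))²/2 = 1.794000/2 = 0.897000.
(Check via u − w = 2F/√(2b): u − w = 44.937936, 2F/√(2b) = 44.937938.)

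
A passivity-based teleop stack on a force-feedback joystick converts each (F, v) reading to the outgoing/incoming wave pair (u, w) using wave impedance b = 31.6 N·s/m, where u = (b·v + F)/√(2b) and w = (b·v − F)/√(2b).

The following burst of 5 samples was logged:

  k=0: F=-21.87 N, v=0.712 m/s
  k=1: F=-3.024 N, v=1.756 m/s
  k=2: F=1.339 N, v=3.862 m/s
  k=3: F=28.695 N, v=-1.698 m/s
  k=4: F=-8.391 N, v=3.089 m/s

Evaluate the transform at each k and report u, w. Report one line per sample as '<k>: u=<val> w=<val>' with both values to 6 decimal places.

0: u=0.079146 w=5.581142
1: u=6.599577 w=7.360347
2: u=15.519577 w=15.182715
3: u=-3.139911 w=-10.358922
4: u=11.223040 w=13.334025

k=0: b·v=31.6×0.712=22.499200; √(2b)=7.949843; u=(22.499200+(-21.87))/7.949843=0.079146, w=(22.499200−(-21.87))/7.949843=5.581142
k=1: b·v=31.6×1.756=55.489600; √(2b)=7.949843; u=(55.489600+(-3.024))/7.949843=6.599577, w=(55.489600−(-3.024))/7.949843=7.360347
k=2: b·v=31.6×3.862=122.039200; √(2b)=7.949843; u=(122.039200+1.339)/7.949843=15.519577, w=(122.039200−1.339)/7.949843=15.182715
k=3: b·v=31.6×(-1.698)=-53.656800; √(2b)=7.949843; u=(-53.656800+28.695)/7.949843=-3.139911, w=(-53.656800−28.695)/7.949843=-10.358922
k=4: b·v=31.6×3.089=97.612400; √(2b)=7.949843; u=(97.612400+(-8.391))/7.949843=11.223040, w=(97.612400−(-8.391))/7.949843=13.334025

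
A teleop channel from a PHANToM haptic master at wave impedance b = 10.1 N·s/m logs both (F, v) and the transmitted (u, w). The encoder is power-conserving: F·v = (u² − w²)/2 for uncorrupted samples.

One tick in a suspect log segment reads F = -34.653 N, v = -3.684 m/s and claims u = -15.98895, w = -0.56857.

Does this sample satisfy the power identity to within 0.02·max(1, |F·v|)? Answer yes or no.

yes

F·v = (-34.653)×(-3.684) = 127.66165 W.
(u² − w²)/2 = (255.64652 − 0.32327)/2 = 127.66163 W.
|Δ| = 0.00003;  2% of max(1, |F·v|) = 2.55323.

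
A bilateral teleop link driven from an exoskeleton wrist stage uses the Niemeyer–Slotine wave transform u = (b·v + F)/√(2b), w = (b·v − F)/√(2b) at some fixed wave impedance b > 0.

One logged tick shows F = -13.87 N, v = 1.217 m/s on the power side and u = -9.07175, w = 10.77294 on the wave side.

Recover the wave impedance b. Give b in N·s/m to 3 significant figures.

u + w = 1.7012;  u + w = √(2b)·v, so √(2b) = 1.7012/1.217 = 1.3979.
b = (√(2b))²/2 = 1.9540/2 = 0.9770.
(Check via u − w = 2F/√(2b): u − w = -19.8447, 2F/√(2b) = -19.8447.)

b = 0.977 N·s/m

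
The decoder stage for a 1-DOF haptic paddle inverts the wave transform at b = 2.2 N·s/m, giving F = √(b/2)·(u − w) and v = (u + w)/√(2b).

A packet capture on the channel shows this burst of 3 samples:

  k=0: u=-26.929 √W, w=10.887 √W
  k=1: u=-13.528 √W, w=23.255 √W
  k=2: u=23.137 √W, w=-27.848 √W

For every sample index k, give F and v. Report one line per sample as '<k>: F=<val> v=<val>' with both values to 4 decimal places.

0: F=-39.6618 v=-7.6477
1: F=-38.5783 v=4.6372
2: F=53.4735 v=-2.2459

k=0: u−w=-37.8160, u+w=-16.0420; √(b/2)=1.0488, √(2b)=2.0976; F=1.0488×(-37.816)=-39.6618, v=-16.0420/2.0976=-7.6477
k=1: u−w=-36.7830, u+w=9.7270; √(b/2)=1.0488, √(2b)=2.0976; F=1.0488×(-36.783)=-38.5783, v=9.7270/2.0976=4.6372
k=2: u−w=50.9850, u+w=-4.7110; √(b/2)=1.0488, √(2b)=2.0976; F=1.0488×50.985=53.4735, v=-4.7110/2.0976=-2.2459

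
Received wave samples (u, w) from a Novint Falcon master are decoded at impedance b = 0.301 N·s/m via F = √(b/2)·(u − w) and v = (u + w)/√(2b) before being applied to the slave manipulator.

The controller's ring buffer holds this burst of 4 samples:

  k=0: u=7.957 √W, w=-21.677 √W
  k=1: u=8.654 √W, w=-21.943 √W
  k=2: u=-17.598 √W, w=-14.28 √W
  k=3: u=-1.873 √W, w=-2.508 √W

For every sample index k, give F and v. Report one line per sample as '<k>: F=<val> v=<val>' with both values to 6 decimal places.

0: F=11.496312 v=-17.682997
1: F=11.869901 v=-17.127503
2: F=-1.287196 v=-41.085902
3: F=0.246344 v=-5.646444

k=0: u−w=29.634000, u+w=-13.720000; √(b/2)=0.387943, √(2b)=0.775887; F=0.387943×29.634=11.496312, v=-13.720000/0.775887=-17.682997
k=1: u−w=30.597000, u+w=-13.289000; √(b/2)=0.387943, √(2b)=0.775887; F=0.387943×30.597=11.869901, v=-13.289000/0.775887=-17.127503
k=2: u−w=-3.318000, u+w=-31.878000; √(b/2)=0.387943, √(2b)=0.775887; F=0.387943×(-3.318)=-1.287196, v=-31.878000/0.775887=-41.085902
k=3: u−w=0.635000, u+w=-4.381000; √(b/2)=0.387943, √(2b)=0.775887; F=0.387943×0.635=0.246344, v=-4.381000/0.775887=-5.646444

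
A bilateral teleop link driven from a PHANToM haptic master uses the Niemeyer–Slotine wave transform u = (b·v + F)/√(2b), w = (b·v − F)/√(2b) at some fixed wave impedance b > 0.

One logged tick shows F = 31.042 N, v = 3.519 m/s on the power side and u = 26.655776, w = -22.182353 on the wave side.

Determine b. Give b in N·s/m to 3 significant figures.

b = 0.808 N·s/m

u + w = 4.473423;  u + w = √(2b)·v, so √(2b) = 4.473423/3.519 = 1.271220.
b = (√(2b))²/2 = 1.616000/2 = 0.808000.
(Check via u − w = 2F/√(2b): u − w = 48.838129, 2F/√(2b) = 48.838126.)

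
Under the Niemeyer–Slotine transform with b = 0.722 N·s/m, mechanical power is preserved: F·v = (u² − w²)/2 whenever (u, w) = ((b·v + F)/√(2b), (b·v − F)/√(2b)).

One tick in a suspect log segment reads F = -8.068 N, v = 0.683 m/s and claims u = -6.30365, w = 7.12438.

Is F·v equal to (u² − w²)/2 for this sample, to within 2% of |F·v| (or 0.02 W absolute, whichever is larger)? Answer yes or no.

yes

F·v = (-8.068)×0.683 = -5.51044 W.
(u² − w²)/2 = (39.73600 − 50.75679)/2 = -5.51039 W.
|Δ| = 0.00005;  2% of max(1, |F·v|) = 0.11021.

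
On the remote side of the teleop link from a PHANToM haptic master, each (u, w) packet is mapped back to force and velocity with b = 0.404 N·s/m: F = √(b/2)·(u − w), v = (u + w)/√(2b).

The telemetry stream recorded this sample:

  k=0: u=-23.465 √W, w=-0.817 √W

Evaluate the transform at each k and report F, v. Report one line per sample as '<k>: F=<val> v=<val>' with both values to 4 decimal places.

k=0: u−w=-22.6480, u+w=-24.2820; √(b/2)=0.4494, √(2b)=0.8989; F=0.4494×(-22.648)=-10.1790, v=-24.2820/0.8989=-27.0134

0: F=-10.1790 v=-27.0134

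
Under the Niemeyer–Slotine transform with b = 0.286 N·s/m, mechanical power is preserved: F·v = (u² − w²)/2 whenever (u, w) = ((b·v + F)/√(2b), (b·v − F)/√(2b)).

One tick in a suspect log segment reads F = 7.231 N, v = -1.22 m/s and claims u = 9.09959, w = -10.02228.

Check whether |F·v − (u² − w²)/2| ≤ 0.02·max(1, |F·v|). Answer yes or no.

yes

F·v = 7.231×(-1.22) = -8.8218 W.
(u² − w²)/2 = (82.8025 − 100.4461)/2 = -8.8218 W.
|Δ| = 0.0000;  2% of max(1, |F·v|) = 0.1764.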